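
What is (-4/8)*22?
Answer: -11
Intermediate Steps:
(-4/8)*22 = ((⅛)*(-4))*22 = -½*22 = -11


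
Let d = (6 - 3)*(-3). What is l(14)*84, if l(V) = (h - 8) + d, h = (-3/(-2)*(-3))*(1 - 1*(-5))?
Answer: -3696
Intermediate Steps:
h = -27 (h = (-3*(-½)*(-3))*(1 + 5) = ((3/2)*(-3))*6 = -9/2*6 = -27)
d = -9 (d = 3*(-3) = -9)
l(V) = -44 (l(V) = (-27 - 8) - 9 = -35 - 9 = -44)
l(14)*84 = -44*84 = -3696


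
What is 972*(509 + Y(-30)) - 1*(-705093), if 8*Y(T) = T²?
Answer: 1309191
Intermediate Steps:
Y(T) = T²/8
972*(509 + Y(-30)) - 1*(-705093) = 972*(509 + (⅛)*(-30)²) - 1*(-705093) = 972*(509 + (⅛)*900) + 705093 = 972*(509 + 225/2) + 705093 = 972*(1243/2) + 705093 = 604098 + 705093 = 1309191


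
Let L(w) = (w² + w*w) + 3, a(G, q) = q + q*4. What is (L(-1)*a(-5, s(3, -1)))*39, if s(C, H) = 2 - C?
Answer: -975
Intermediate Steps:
a(G, q) = 5*q (a(G, q) = q + 4*q = 5*q)
L(w) = 3 + 2*w² (L(w) = (w² + w²) + 3 = 2*w² + 3 = 3 + 2*w²)
(L(-1)*a(-5, s(3, -1)))*39 = ((3 + 2*(-1)²)*(5*(2 - 1*3)))*39 = ((3 + 2*1)*(5*(2 - 3)))*39 = ((3 + 2)*(5*(-1)))*39 = (5*(-5))*39 = -25*39 = -975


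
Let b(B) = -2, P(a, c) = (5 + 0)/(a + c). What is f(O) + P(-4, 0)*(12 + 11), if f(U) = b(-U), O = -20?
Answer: -123/4 ≈ -30.750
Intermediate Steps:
P(a, c) = 5/(a + c)
f(U) = -2
f(O) + P(-4, 0)*(12 + 11) = -2 + (5/(-4 + 0))*(12 + 11) = -2 + (5/(-4))*23 = -2 + (5*(-¼))*23 = -2 - 5/4*23 = -2 - 115/4 = -123/4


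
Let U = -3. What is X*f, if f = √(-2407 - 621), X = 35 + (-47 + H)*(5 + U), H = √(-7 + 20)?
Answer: I*√757*(-118 + 4*√13) ≈ -2849.8*I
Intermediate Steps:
H = √13 ≈ 3.6056
X = -59 + 2*√13 (X = 35 + (-47 + √13)*(5 - 3) = 35 + (-47 + √13)*2 = 35 + (-94 + 2*√13) = -59 + 2*√13 ≈ -51.789)
f = 2*I*√757 (f = √(-3028) = 2*I*√757 ≈ 55.027*I)
X*f = (-59 + 2*√13)*(2*I*√757) = 2*I*√757*(-59 + 2*√13)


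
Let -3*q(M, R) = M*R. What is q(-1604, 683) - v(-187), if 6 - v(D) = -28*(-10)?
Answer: 1096354/3 ≈ 3.6545e+5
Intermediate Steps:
q(M, R) = -M*R/3
v(D) = -274 (v(D) = 6 - (-28)*(-10) = 6 - 1*280 = 6 - 280 = -274)
q(-1604, 683) - v(-187) = -1/3*(-1604)*683 - 1*(-274) = 1095532/3 + 274 = 1096354/3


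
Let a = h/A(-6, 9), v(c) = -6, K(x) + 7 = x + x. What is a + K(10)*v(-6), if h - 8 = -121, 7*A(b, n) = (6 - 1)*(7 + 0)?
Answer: -503/5 ≈ -100.60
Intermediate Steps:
A(b, n) = 5 (A(b, n) = ((6 - 1)*(7 + 0))/7 = (5*7)/7 = (⅐)*35 = 5)
K(x) = -7 + 2*x (K(x) = -7 + (x + x) = -7 + 2*x)
h = -113 (h = 8 - 121 = -113)
a = -113/5 ≈ -22.600
a + K(10)*v(-6) = -113/5 + (-7 + 2*10)*(-6) = -113/5 + (-7 + 20)*(-6) = -113/5 + 13*(-6) = -113/5 - 78 = -503/5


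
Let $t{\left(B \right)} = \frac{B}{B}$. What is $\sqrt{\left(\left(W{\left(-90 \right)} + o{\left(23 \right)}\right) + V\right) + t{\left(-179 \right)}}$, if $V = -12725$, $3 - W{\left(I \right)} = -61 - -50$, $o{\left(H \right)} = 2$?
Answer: $6 i \sqrt{353} \approx 112.73 i$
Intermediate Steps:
$W{\left(I \right)} = 14$ ($W{\left(I \right)} = 3 - \left(-61 - -50\right) = 3 - \left(-61 + 50\right) = 3 - -11 = 3 + 11 = 14$)
$t{\left(B \right)} = 1$
$\sqrt{\left(\left(W{\left(-90 \right)} + o{\left(23 \right)}\right) + V\right) + t{\left(-179 \right)}} = \sqrt{\left(\left(14 + 2\right) - 12725\right) + 1} = \sqrt{\left(16 - 12725\right) + 1} = \sqrt{-12709 + 1} = \sqrt{-12708} = 6 i \sqrt{353}$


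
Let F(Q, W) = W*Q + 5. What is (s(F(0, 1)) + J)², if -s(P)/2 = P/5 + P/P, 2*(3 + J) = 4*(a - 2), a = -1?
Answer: 169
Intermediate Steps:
J = -9 (J = -3 + (4*(-1 - 2))/2 = -3 + (4*(-3))/2 = -3 + (½)*(-12) = -3 - 6 = -9)
F(Q, W) = 5 + Q*W (F(Q, W) = Q*W + 5 = 5 + Q*W)
s(P) = -2 - 2*P/5 (s(P) = -2*(P/5 + P/P) = -2*(P*(⅕) + 1) = -2*(P/5 + 1) = -2*(1 + P/5) = -2 - 2*P/5)
(s(F(0, 1)) + J)² = ((-2 - 2*(5 + 0*1)/5) - 9)² = ((-2 - 2*(5 + 0)/5) - 9)² = ((-2 - ⅖*5) - 9)² = ((-2 - 2) - 9)² = (-4 - 9)² = (-13)² = 169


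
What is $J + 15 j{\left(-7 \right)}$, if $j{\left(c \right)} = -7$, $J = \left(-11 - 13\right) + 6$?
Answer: $-123$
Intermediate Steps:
$J = -18$ ($J = -24 + 6 = -18$)
$J + 15 j{\left(-7 \right)} = -18 + 15 \left(-7\right) = -18 - 105 = -123$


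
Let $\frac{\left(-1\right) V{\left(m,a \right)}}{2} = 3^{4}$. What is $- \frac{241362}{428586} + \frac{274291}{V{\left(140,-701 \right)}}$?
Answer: $- \frac{19599397195}{11571822} \approx -1693.7$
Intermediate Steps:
$V{\left(m,a \right)} = -162$ ($V{\left(m,a \right)} = - 2 \cdot 3^{4} = \left(-2\right) 81 = -162$)
$- \frac{241362}{428586} + \frac{274291}{V{\left(140,-701 \right)}} = - \frac{241362}{428586} + \frac{274291}{-162} = \left(-241362\right) \frac{1}{428586} + 274291 \left(- \frac{1}{162}\right) = - \frac{40227}{71431} - \frac{274291}{162} = - \frac{19599397195}{11571822}$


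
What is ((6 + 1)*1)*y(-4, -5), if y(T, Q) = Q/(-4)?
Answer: 35/4 ≈ 8.7500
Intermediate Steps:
y(T, Q) = -Q/4 (y(T, Q) = Q*(-¼) = -Q/4)
((6 + 1)*1)*y(-4, -5) = ((6 + 1)*1)*(-¼*(-5)) = (7*1)*(5/4) = 7*(5/4) = 35/4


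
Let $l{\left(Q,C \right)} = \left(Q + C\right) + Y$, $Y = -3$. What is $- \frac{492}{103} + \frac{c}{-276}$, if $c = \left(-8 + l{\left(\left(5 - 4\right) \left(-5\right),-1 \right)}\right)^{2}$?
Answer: $- \frac{165559}{28428} \approx -5.8238$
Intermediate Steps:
$l{\left(Q,C \right)} = -3 + C + Q$ ($l{\left(Q,C \right)} = \left(Q + C\right) - 3 = \left(C + Q\right) - 3 = -3 + C + Q$)
$c = 289$ ($c = \left(-8 - \left(4 - \left(5 - 4\right) \left(-5\right)\right)\right)^{2} = \left(-8 - 9\right)^{2} = \left(-17\right)^{2} = 289$)
$- \frac{492}{103} + \frac{c}{-276} = - \frac{492}{103} + \frac{289}{-276} = \left(-492\right) \frac{1}{103} + 289 \left(- \frac{1}{276}\right) = - \frac{492}{103} - \frac{289}{276} = - \frac{165559}{28428}$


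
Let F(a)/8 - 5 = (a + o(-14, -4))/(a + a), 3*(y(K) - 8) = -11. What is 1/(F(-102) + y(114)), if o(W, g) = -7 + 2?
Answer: 17/825 ≈ 0.020606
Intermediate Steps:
y(K) = 13/3 (y(K) = 8 + (⅓)*(-11) = 8 - 11/3 = 13/3)
o(W, g) = -5
F(a) = 40 + 4*(-5 + a)/a (F(a) = 40 + 8*((a - 5)/(a + a)) = 40 + 8*((-5 + a)/((2*a))) = 40 + 8*((-5 + a)*(1/(2*a))) = 40 + 8*((-5 + a)/(2*a)) = 40 + 4*(-5 + a)/a)
1/(F(-102) + y(114)) = 1/((44 - 20/(-102)) + 13/3) = 1/((44 - 20*(-1/102)) + 13/3) = 1/((44 + 10/51) + 13/3) = 1/(2254/51 + 13/3) = 1/(825/17) = 17/825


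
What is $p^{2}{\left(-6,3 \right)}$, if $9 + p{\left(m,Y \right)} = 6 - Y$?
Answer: $36$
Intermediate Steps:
$p{\left(m,Y \right)} = -3 - Y$ ($p{\left(m,Y \right)} = -9 - \left(-6 + Y\right) = -3 - Y$)
$p^{2}{\left(-6,3 \right)} = \left(-3 - 3\right)^{2} = \left(-6\right)^{2} = 36$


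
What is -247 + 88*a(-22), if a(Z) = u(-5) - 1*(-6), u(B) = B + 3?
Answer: 105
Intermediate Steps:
u(B) = 3 + B
a(Z) = 4 (a(Z) = (3 - 5) - 1*(-6) = -2 + 6 = 4)
-247 + 88*a(-22) = -247 + 88*4 = -247 + 352 = 105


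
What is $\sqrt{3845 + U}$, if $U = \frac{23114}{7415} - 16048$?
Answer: $\frac{i \sqrt{670776701365}}{7415} \approx 110.45 i$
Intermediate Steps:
$U = - \frac{118972806}{7415}$ ($U = 23114 \cdot \frac{1}{7415} - 16048 = \frac{23114}{7415} - 16048 = - \frac{118972806}{7415} \approx -16045.0$)
$\sqrt{3845 + U} = \sqrt{3845 - \frac{118972806}{7415}} = \sqrt{- \frac{90462131}{7415}} = \frac{i \sqrt{670776701365}}{7415}$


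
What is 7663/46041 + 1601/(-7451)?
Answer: -16614628/343051491 ≈ -0.048432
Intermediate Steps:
7663/46041 + 1601/(-7451) = 7663*(1/46041) + 1601*(-1/7451) = 7663/46041 - 1601/7451 = -16614628/343051491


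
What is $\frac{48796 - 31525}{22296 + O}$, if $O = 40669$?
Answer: $\frac{17271}{62965} \approx 0.2743$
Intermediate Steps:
$\frac{48796 - 31525}{22296 + O} = \frac{48796 - 31525}{22296 + 40669} = \frac{17271}{62965}$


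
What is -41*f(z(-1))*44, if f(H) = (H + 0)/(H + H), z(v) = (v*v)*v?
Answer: -902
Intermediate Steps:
z(v) = v³ (z(v) = v²*v = v³)
f(H) = ½ (f(H) = H/((2*H)) = H*(1/(2*H)) = ½)
-41*f(z(-1))*44 = -41*½*44 = -41/2*44 = -902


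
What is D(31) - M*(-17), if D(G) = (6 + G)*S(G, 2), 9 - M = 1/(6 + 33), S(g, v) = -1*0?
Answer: 5950/39 ≈ 152.56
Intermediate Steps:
S(g, v) = 0
M = 350/39 (M = 9 - 1/(6 + 33) = 9 - 1/39 = 350/39 ≈ 8.9744)
D(G) = 0 (D(G) = (6 + G)*0 = 0)
D(31) - M*(-17) = 0 - 350*(-17)/39 = 0 - 1*(-5950/39) = 0 + 5950/39 = 5950/39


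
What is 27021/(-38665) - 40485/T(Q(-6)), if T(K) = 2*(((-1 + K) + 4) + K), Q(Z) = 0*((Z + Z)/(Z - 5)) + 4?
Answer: -142358817/77330 ≈ -1840.9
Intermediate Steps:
Q(Z) = 4 (Q(Z) = 0*((2*Z)/(-5 + Z)) + 4 = 0*(2*Z/(-5 + Z)) + 4 = 0 + 4 = 4)
T(K) = 6 + 4*K (T(K) = 2*((3 + K) + K) = 2*(3 + 2*K) = 6 + 4*K)
27021/(-38665) - 40485/T(Q(-6)) = 27021/(-38665) - 40485/(6 + 4*4) = 27021*(-1/38665) - 40485/(6 + 16) = -27021/38665 - 40485/22 = -142358817/77330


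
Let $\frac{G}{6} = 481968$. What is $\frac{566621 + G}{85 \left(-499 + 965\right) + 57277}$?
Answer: $\frac{3458429}{96887} \approx 35.695$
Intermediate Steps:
$G = 2891808$ ($G = 6 \cdot 481968 = 2891808$)
$\frac{566621 + G}{85 \left(-499 + 965\right) + 57277} = \frac{566621 + 2891808}{85 \left(-499 + 965\right) + 57277} = \frac{3458429}{85 \cdot 466 + 57277} = \frac{3458429}{39610 + 57277} = \frac{3458429}{96887}$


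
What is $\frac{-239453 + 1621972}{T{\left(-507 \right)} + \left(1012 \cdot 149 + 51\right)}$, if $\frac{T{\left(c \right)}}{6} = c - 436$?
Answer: $\frac{1382519}{145181} \approx 9.5227$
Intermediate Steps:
$T{\left(c \right)} = -2616 + 6 c$ ($T{\left(c \right)} = 6 \left(c - 436\right) = 6 \left(-436 + c\right) = -2616 + 6 c$)
$\frac{-239453 + 1621972}{T{\left(-507 \right)} + \left(1012 \cdot 149 + 51\right)} = \frac{-239453 + 1621972}{\left(-2616 + 6 \left(-507\right)\right) + \left(1012 \cdot 149 + 51\right)} = \frac{1382519}{\left(-2616 - 3042\right) + \left(150788 + 51\right)} = \frac{1382519}{-5658 + 150839} = \frac{1382519}{145181}$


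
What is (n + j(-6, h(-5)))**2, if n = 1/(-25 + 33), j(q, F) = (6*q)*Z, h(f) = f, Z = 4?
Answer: 1324801/64 ≈ 20700.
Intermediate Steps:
j(q, F) = 24*q (j(q, F) = (6*q)*4 = 24*q)
n = 1/8 ≈ 0.12500
(n + j(-6, h(-5)))**2 = (1/8 + 24*(-6))**2 = (1/8 - 144)**2 = (-1151/8)**2 = 1324801/64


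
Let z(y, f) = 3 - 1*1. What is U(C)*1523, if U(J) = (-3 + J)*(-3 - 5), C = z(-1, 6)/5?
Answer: 158392/5 ≈ 31678.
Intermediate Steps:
z(y, f) = 2 (z(y, f) = 3 - 1 = 2)
C = ⅖ (C = 2/5 = 2*(⅕) = ⅖ ≈ 0.40000)
U(J) = 24 - 8*J (U(J) = (-3 + J)*(-8) = 24 - 8*J)
U(C)*1523 = (24 - 8*⅖)*1523 = (24 - 16/5)*1523 = (104/5)*1523 = 158392/5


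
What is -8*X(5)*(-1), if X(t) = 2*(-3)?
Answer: -48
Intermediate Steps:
X(t) = -6
-8*X(5)*(-1) = -8*(-6)*(-1) = 48*(-1) = -48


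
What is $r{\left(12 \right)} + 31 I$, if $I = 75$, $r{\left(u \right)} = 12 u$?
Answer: $2469$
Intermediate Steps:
$r{\left(12 \right)} + 31 I = 12 \cdot 12 + 31 \cdot 75 = 144 + 2325 = 2469$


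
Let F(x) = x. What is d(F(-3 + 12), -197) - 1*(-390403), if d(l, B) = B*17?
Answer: 387054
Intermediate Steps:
d(l, B) = 17*B
d(F(-3 + 12), -197) - 1*(-390403) = 17*(-197) - 1*(-390403) = -3349 + 390403 = 387054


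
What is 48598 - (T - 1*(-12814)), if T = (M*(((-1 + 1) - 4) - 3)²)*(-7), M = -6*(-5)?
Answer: 46074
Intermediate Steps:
M = 30
T = -10290 (T = (30*(((-1 + 1) - 4) - 3)²)*(-7) = (30*((0 - 4) - 3)²)*(-7) = (30*(-4 - 3)²)*(-7) = (30*(-7)²)*(-7) = (30*49)*(-7) = 1470*(-7) = -10290)
48598 - (T - 1*(-12814)) = 48598 - (-10290 - 1*(-12814)) = 48598 - (-10290 + 12814) = 48598 - 1*2524 = 48598 - 2524 = 46074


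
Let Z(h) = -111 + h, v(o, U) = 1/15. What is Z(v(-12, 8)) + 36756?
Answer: 549676/15 ≈ 36645.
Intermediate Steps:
v(o, U) = 1/15 (v(o, U) = 1*(1/15) = 1/15)
Z(v(-12, 8)) + 36756 = (-111 + 1/15) + 36756 = -1664/15 + 36756 = 549676/15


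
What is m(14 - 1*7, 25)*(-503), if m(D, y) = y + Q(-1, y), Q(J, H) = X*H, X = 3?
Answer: -50300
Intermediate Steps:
Q(J, H) = 3*H
m(D, y) = 4*y (m(D, y) = y + 3*y = 4*y)
m(14 - 1*7, 25)*(-503) = (4*25)*(-503) = 100*(-503) = -50300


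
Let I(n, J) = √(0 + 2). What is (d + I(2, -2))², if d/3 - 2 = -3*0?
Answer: (6 + √2)² ≈ 54.971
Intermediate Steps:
I(n, J) = √2
d = 6 (d = 6 + 3*(-3*0) = 6 + 3*0 = 6 + 0 = 6)
(d + I(2, -2))² = (6 + √2)²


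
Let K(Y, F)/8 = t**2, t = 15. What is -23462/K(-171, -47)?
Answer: -11731/900 ≈ -13.034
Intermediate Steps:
K(Y, F) = 1800 (K(Y, F) = 8*15**2 = 8*225 = 1800)
-23462/K(-171, -47) = -23462/1800 = -23462*1/1800 = -11731/900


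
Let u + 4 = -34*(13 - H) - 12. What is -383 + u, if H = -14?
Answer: -1317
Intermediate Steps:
u = -934 (u = -4 + (-34*(13 - 1*(-14)) - 12) = -4 + (-34*(13 + 14) - 12) = -4 + (-34*27 - 12) = -4 + (-918 - 12) = -4 - 930 = -934)
-383 + u = -383 - 934 = -1317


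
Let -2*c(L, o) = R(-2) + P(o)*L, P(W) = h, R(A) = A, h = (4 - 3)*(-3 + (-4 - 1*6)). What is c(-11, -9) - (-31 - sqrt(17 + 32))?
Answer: -65/2 ≈ -32.500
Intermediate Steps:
h = -13 (h = 1*(-3 + (-4 - 6)) = 1*(-3 - 10) = 1*(-13) = -13)
P(W) = -13
c(L, o) = 1 + 13*L/2 (c(L, o) = -(-2 - 13*L)/2 = 1 + 13*L/2)
c(-11, -9) - (-31 - sqrt(17 + 32)) = (1 + (13/2)*(-11)) - (-31 - sqrt(17 + 32)) = (1 - 143/2) - (-31 - sqrt(49)) = -141/2 - (-31 - 1*7) = -141/2 - (-31 - 7) = -141/2 - 1*(-38) = -141/2 + 38 = -65/2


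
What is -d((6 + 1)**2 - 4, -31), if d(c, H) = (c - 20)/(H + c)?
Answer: -25/14 ≈ -1.7857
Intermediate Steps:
d(c, H) = (-20 + c)/(H + c)
-d((6 + 1)**2 - 4, -31) = -(-20 + ((6 + 1)**2 - 4))/(-31 + ((6 + 1)**2 - 4)) = -(-20 + (7**2 - 4))/(-31 + (7**2 - 4)) = -(-20 + (49 - 4))/(-31 + (49 - 4)) = -(-20 + 45)/(-31 + 45) = -25/14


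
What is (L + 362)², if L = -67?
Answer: 87025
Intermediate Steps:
(L + 362)² = (-67 + 362)² = 295² = 87025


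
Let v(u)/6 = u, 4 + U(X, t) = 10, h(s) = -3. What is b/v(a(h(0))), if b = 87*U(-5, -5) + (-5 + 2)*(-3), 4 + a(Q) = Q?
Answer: -177/14 ≈ -12.643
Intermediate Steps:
U(X, t) = 6 (U(X, t) = -4 + 10 = 6)
a(Q) = -4 + Q
b = 531 (b = 87*6 + (-5 + 2)*(-3) = 522 - 3*(-3) = 522 + 9 = 531)
v(u) = 6*u
b/v(a(h(0))) = 531/((6*(-4 - 3))) = 531/((6*(-7))) = 531/(-42) = 531*(-1/42) = -177/14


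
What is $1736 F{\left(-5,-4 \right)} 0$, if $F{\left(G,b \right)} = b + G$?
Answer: $0$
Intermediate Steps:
$F{\left(G,b \right)} = G + b$
$1736 F{\left(-5,-4 \right)} 0 = 1736 \left(-5 - 4\right) 0 = 1736 \left(\left(-9\right) 0\right) = 1736 \cdot 0 = 0$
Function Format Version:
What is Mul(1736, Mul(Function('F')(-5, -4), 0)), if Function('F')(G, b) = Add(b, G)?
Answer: 0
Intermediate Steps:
Function('F')(G, b) = Add(G, b)
Mul(1736, Mul(Function('F')(-5, -4), 0)) = Mul(1736, Mul(Add(-5, -4), 0)) = Mul(1736, Mul(-9, 0)) = Mul(1736, 0) = 0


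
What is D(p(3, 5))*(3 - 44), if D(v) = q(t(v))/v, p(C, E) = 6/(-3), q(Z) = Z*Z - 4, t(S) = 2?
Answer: 0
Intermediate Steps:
q(Z) = -4 + Z**2 (q(Z) = Z**2 - 4 = -4 + Z**2)
p(C, E) = -2 (p(C, E) = 6*(-1/3) = -2)
D(v) = 0 (D(v) = (-4 + 2**2)/v = (-4 + 4)/v = 0/v = 0)
D(p(3, 5))*(3 - 44) = 0*(3 - 44) = 0*(-41) = 0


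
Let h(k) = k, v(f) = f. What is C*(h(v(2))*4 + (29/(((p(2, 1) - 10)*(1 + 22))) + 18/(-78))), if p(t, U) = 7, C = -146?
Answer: -962432/897 ≈ -1072.9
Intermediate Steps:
C*(h(v(2))*4 + (29/(((p(2, 1) - 10)*(1 + 22))) + 18/(-78))) = -146*(2*4 + (29/(((7 - 10)*(1 + 22))) + 18/(-78))) = -146*(8 + (29/((-3*23)) + 18*(-1/78))) = -146*(8 + (29/(-69) - 3/13)) = -146*(8 + (29*(-1/69) - 3/13)) = -146*(8 + (-29/69 - 3/13)) = -146*(8 - 584/897) = -146*6592/897 = -962432/897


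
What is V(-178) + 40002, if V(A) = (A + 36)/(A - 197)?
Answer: 15000892/375 ≈ 40002.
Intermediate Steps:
V(A) = (36 + A)/(-197 + A)
V(-178) + 40002 = (36 - 178)/(-197 - 178) + 40002 = -142/(-375) + 40002 = -1/375*(-142) + 40002 = 142/375 + 40002 = 15000892/375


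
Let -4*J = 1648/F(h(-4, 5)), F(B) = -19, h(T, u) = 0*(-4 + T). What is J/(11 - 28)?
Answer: -412/323 ≈ -1.2755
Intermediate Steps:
h(T, u) = 0
J = 412/19 (J = -412/(-19) = -412*(-1)/19 = -¼*(-1648/19) = 412/19 ≈ 21.684)
J/(11 - 28) = 412/(19*(11 - 28)) = (412/19)/(-17) = (412/19)*(-1/17) = -412/323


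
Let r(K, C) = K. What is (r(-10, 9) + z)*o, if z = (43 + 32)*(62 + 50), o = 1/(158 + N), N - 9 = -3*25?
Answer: 4195/46 ≈ 91.196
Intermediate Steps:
N = -66 (N = 9 - 3*25 = 9 - 75 = -66)
o = 1/92 (o = 1/(158 - 66) = 1/92 ≈ 0.010870)
z = 8400 (z = 75*112 = 8400)
(r(-10, 9) + z)*o = (-10 + 8400)*(1/92) = 8390*(1/92) = 4195/46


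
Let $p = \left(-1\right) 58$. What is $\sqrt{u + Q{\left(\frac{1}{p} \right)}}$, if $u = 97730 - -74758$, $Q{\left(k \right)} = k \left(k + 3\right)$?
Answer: $\frac{\sqrt{580249459}}{58} \approx 415.32$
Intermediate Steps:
$p = -58$
$Q{\left(k \right)} = k \left(3 + k\right)$
$u = 172488$ ($u = 97730 + \left(-7262 + 82020\right) = 97730 + 74758 = 172488$)
$\sqrt{u + Q{\left(\frac{1}{p} \right)}} = \sqrt{172488 + \frac{3 + \frac{1}{-58}}{-58}} = \sqrt{172488 - \frac{3 - \frac{1}{58}}{58}} = \sqrt{172488 - \frac{173}{3364}} = \sqrt{\frac{580249459}{3364}} = \frac{\sqrt{580249459}}{58}$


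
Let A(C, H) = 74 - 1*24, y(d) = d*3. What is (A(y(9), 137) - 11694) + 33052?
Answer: 21408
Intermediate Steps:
y(d) = 3*d
A(C, H) = 50 (A(C, H) = 74 - 24 = 50)
(A(y(9), 137) - 11694) + 33052 = (50 - 11694) + 33052 = -11644 + 33052 = 21408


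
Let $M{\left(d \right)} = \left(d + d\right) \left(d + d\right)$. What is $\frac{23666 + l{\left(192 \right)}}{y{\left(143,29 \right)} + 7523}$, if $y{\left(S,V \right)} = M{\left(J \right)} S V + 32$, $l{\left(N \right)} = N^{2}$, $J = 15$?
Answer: $\frac{12106}{747971} \approx 0.016185$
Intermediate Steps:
$M{\left(d \right)} = 4 d^{2}$ ($M{\left(d \right)} = 2 d 2 d = 4 d^{2}$)
$y{\left(S,V \right)} = 32 + 900 S V$ ($y{\left(S,V \right)} = 4 \cdot 15^{2} S V + 32 = 4 \cdot 225 S V + 32 = 900 S V + 32 = 32 + 900 S V$)
$\frac{23666 + l{\left(192 \right)}}{y{\left(143,29 \right)} + 7523} = \frac{23666 + 192^{2}}{\left(32 + 900 \cdot 143 \cdot 29\right) + 7523} = \frac{23666 + 36864}{\left(32 + 3732300\right) + 7523} = \frac{60530}{3732332 + 7523} = \frac{60530}{3739855} = 60530 \cdot \frac{1}{3739855} = \frac{12106}{747971}$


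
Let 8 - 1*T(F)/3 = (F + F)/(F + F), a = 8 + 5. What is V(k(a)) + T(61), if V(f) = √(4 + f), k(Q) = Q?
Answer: 21 + √17 ≈ 25.123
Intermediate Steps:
a = 13
T(F) = 21 (T(F) = 24 - 3*(F + F)/(F + F) = 24 - 3*2*F/(2*F) = 24 - 3*2*F*1/(2*F) = 24 - 3*1 = 24 - 3 = 21)
V(k(a)) + T(61) = √(4 + 13) + 21 = √17 + 21 = 21 + √17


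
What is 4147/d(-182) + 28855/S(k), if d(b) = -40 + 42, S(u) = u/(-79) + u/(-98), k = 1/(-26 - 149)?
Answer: 78189127519/354 ≈ 2.2087e+8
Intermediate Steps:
k = -1/175 (k = 1/(-175) = -1/175 ≈ -0.0057143)
S(u) = -177*u/7742 (S(u) = u*(-1/79) + u*(-1/98) = -u/79 - u/98 = -177*u/7742)
d(b) = 2
4147/d(-182) + 28855/S(k) = 4147/2 + 28855/((-177/7742*(-1/175))) = 4147*(½) + 28855/(177/1354850) = 4147/2 + 28855*(1354850/177) = 4147/2 + 39094196750/177 = 78189127519/354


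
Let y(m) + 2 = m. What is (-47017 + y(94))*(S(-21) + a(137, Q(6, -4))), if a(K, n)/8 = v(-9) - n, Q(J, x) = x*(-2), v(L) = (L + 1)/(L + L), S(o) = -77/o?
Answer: 23978675/9 ≈ 2.6643e+6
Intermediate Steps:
y(m) = -2 + m
v(L) = (1 + L)/(2*L) (v(L) = (1 + L)/((2*L)) = (1 + L)*(1/(2*L)) = (1 + L)/(2*L))
Q(J, x) = -2*x
a(K, n) = 32/9 - 8*n (a(K, n) = 8*((½)*(1 - 9)/(-9) - n) = 8*((½)*(-⅑)*(-8) - n) = 8*(4/9 - n) = 32/9 - 8*n)
(-47017 + y(94))*(S(-21) + a(137, Q(6, -4))) = (-47017 + (-2 + 94))*(-77/(-21) + (32/9 - (-16)*(-4))) = (-47017 + 92)*(-77*(-1/21) + (32/9 - 8*8)) = -46925*(11/3 + (32/9 - 64)) = -46925*(11/3 - 544/9) = -46925*(-511/9) = 23978675/9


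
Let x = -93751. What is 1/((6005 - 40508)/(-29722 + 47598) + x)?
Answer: -17876/1675927379 ≈ -1.0666e-5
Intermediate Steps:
1/((6005 - 40508)/(-29722 + 47598) + x) = 1/((6005 - 40508)/(-29722 + 47598) - 93751) = 1/(-34503/17876 - 93751) = 1/(-1675927379/17876) = -17876/1675927379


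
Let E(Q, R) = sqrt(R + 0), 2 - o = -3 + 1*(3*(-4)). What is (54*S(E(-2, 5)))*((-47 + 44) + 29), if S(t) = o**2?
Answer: 405756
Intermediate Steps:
o = 17 (o = 2 - (-3 + 1*(3*(-4))) = 2 - (-3 + 1*(-12)) = 2 - (-3 - 12) = 2 - 1*(-15) = 2 + 15 = 17)
E(Q, R) = sqrt(R)
S(t) = 289 (S(t) = 17**2 = 289)
(54*S(E(-2, 5)))*((-47 + 44) + 29) = (54*289)*((-47 + 44) + 29) = 15606*(-3 + 29) = 15606*26 = 405756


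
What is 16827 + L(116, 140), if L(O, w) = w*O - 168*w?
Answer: 9547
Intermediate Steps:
L(O, w) = -168*w + O*w (L(O, w) = O*w - 168*w = -168*w + O*w)
16827 + L(116, 140) = 16827 + 140*(-168 + 116) = 16827 + 140*(-52) = 16827 - 7280 = 9547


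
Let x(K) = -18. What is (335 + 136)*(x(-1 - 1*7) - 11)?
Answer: -13659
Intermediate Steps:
(335 + 136)*(x(-1 - 1*7) - 11) = (335 + 136)*(-18 - 11) = 471*(-29) = -13659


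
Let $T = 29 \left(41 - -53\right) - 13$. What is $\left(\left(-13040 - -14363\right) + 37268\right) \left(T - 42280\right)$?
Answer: $-1526930097$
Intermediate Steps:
$T = 2713$ ($T = 29 \left(41 + 53\right) - 13 = 29 \cdot 94 - 13 = 2726 - 13 = 2713$)
$\left(\left(-13040 - -14363\right) + 37268\right) \left(T - 42280\right) = \left(\left(-13040 - -14363\right) + 37268\right) \left(2713 - 42280\right) = \left(\left(-13040 + 14363\right) + 37268\right) \left(-39567\right) = \left(1323 + 37268\right) \left(-39567\right) = 38591 \left(-39567\right) = -1526930097$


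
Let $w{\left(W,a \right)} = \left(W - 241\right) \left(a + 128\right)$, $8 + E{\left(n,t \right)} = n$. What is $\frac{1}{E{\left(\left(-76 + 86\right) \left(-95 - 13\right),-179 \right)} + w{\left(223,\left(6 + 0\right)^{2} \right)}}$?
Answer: $- \frac{1}{4040} \approx -0.00024752$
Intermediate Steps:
$E{\left(n,t \right)} = -8 + n$
$w{\left(W,a \right)} = \left(-241 + W\right) \left(128 + a\right)$
$\frac{1}{E{\left(\left(-76 + 86\right) \left(-95 - 13\right),-179 \right)} + w{\left(223,\left(6 + 0\right)^{2} \right)}} = \frac{1}{\left(-8 + \left(-76 + 86\right) \left(-95 - 13\right)\right) + \left(-30848 - 241 \left(6 + 0\right)^{2} + 128 \cdot 223 + 223 \left(6 + 0\right)^{2}\right)} = \frac{1}{\left(-8 + 10 \left(-108\right)\right) + \left(-30848 - 241 \cdot 6^{2} + 28544 + 223 \cdot 6^{2}\right)} = \frac{1}{\left(-8 - 1080\right) + \left(-30848 - 8676 + 28544 + 223 \cdot 36\right)} = \frac{1}{-1088 + \left(-30848 - 8676 + 28544 + 8028\right)} = \frac{1}{-1088 - 2952} = \frac{1}{-4040} = - \frac{1}{4040}$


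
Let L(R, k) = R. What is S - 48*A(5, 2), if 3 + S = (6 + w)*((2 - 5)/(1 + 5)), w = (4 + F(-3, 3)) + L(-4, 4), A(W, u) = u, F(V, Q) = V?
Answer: -201/2 ≈ -100.50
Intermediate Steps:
w = -3 (w = (4 - 3) - 4 = 1 - 4 = -3)
S = -9/2 (S = -3 + (6 - 3)*((2 - 5)/(1 + 5)) = -3 + 3*(-3/6) = -3 + 3*(-3*1/6) = -3 + 3*(-1/2) = -3 - 3/2 = -9/2 ≈ -4.5000)
S - 48*A(5, 2) = -9/2 - 48*2 = -9/2 - 96 = -201/2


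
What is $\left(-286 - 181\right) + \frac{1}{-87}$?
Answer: $- \frac{40630}{87} \approx -467.01$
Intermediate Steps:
$\left(-286 - 181\right) + \frac{1}{-87} = -467 - \frac{1}{87} = - \frac{40630}{87}$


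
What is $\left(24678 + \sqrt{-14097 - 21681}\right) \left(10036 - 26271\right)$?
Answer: $-400647330 - 16235 i \sqrt{35778} \approx -4.0065 \cdot 10^{8} - 3.0709 \cdot 10^{6} i$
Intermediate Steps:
$\left(24678 + \sqrt{-14097 - 21681}\right) \left(10036 - 26271\right) = \left(24678 + \sqrt{-35778}\right) \left(-16235\right) = \left(24678 + i \sqrt{35778}\right) \left(-16235\right) = -400647330 - 16235 i \sqrt{35778}$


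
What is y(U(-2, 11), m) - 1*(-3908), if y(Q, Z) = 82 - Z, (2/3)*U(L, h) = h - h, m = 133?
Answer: 3857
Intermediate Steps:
U(L, h) = 0 (U(L, h) = 3*(h - h)/2 = (3/2)*0 = 0)
y(U(-2, 11), m) - 1*(-3908) = (82 - 1*133) - 1*(-3908) = (82 - 133) + 3908 = -51 + 3908 = 3857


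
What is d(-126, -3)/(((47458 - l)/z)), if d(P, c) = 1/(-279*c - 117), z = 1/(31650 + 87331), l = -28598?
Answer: 1/6515437633920 ≈ 1.5348e-13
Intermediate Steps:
z = 1/118981 ≈ 8.4047e-6
d(P, c) = 1/(-117 - 279*c)
d(-126, -3)/(((47458 - l)/z)) = (-1/(117 + 279*(-3)))/(((47458 - 1*(-28598))/(1/118981))) = (-1/(117 - 837))/(((47458 + 28598)*118981)) = (-1/(-720))/((76056*118981)) = -1*(-1/720)/9049218936 = (1/720)*(1/9049218936) = 1/6515437633920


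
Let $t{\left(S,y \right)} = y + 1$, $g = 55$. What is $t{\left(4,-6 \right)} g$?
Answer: $-275$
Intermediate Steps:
$t{\left(S,y \right)} = 1 + y$
$t{\left(4,-6 \right)} g = \left(1 - 6\right) 55 = \left(-5\right) 55 = -275$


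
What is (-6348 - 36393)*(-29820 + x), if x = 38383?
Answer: -365991183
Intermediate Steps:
(-6348 - 36393)*(-29820 + x) = (-6348 - 36393)*(-29820 + 38383) = -42741*8563 = -365991183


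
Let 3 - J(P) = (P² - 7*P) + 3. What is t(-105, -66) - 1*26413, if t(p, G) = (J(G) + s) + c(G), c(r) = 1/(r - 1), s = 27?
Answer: -2090669/67 ≈ -31204.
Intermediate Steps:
J(P) = -P² + 7*P (J(P) = 3 - ((P² - 7*P) + 3) = 3 - (3 + P² - 7*P) = 3 + (-3 - P² + 7*P) = -P² + 7*P)
c(r) = 1/(-1 + r)
t(p, G) = 27 + 1/(-1 + G) + G*(7 - G) (t(p, G) = (G*(7 - G) + 27) + 1/(-1 + G) = (27 + G*(7 - G)) + 1/(-1 + G) = 27 + 1/(-1 + G) + G*(7 - G))
t(-105, -66) - 1*26413 = (1 + (-1 - 66)*(27 - 1*(-66)*(-7 - 66)))/(-1 - 66) - 1*26413 = (1 - 67*(27 - 1*(-66)*(-73)))/(-67) - 26413 = -(1 - 67*(27 - 4818))/67 - 26413 = -(1 - 67*(-4791))/67 - 26413 = -(1 + 320997)/67 - 26413 = -1/67*320998 - 26413 = -320998/67 - 26413 = -2090669/67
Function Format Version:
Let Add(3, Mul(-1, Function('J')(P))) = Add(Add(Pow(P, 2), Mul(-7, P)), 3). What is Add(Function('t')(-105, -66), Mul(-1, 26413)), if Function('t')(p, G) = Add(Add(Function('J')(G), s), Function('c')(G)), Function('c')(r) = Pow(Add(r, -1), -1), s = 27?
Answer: Rational(-2090669, 67) ≈ -31204.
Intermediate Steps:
Function('J')(P) = Add(Mul(-1, Pow(P, 2)), Mul(7, P)) (Function('J')(P) = Add(3, Mul(-1, Add(Add(Pow(P, 2), Mul(-7, P)), 3))) = Add(3, Mul(-1, Add(3, Pow(P, 2), Mul(-7, P)))) = Add(3, Add(-3, Mul(-1, Pow(P, 2)), Mul(7, P))) = Add(Mul(-1, Pow(P, 2)), Mul(7, P)))
Function('c')(r) = Pow(Add(-1, r), -1)
Function('t')(p, G) = Add(27, Pow(Add(-1, G), -1), Mul(G, Add(7, Mul(-1, G)))) (Function('t')(p, G) = Add(Add(Mul(G, Add(7, Mul(-1, G))), 27), Pow(Add(-1, G), -1)) = Add(Add(27, Mul(G, Add(7, Mul(-1, G)))), Pow(Add(-1, G), -1)) = Add(27, Pow(Add(-1, G), -1), Mul(G, Add(7, Mul(-1, G)))))
Add(Function('t')(-105, -66), Mul(-1, 26413)) = Add(Mul(Pow(Add(-1, -66), -1), Add(1, Mul(Add(-1, -66), Add(27, Mul(-1, -66, Add(-7, -66)))))), Mul(-1, 26413)) = Add(Mul(Pow(-67, -1), Add(1, Mul(-67, Add(27, Mul(-1, -66, -73))))), -26413) = Add(Mul(Rational(-1, 67), Add(1, Mul(-67, Add(27, -4818)))), -26413) = Add(Mul(Rational(-1, 67), Add(1, Mul(-67, -4791))), -26413) = Add(Mul(Rational(-1, 67), Add(1, 320997)), -26413) = Add(Mul(Rational(-1, 67), 320998), -26413) = Add(Rational(-320998, 67), -26413) = Rational(-2090669, 67)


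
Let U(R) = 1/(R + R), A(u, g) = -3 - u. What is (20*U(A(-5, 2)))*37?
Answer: 185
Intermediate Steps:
U(R) = 1/(2*R)
(20*U(A(-5, 2)))*37 = (20*(1/(2*(-3 - 1*(-5)))))*37 = (20*(1/(2*(-3 + 5))))*37 = (20*((½)/2))*37 = (20*((½)*(½)))*37 = (20*(¼))*37 = 5*37 = 185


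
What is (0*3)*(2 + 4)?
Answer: 0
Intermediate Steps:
(0*3)*(2 + 4) = 0*6 = 0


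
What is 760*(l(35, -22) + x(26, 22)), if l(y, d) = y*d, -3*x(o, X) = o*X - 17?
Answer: -725800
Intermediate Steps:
x(o, X) = 17/3 - X*o/3 (x(o, X) = -(o*X - 17)/3 = -(X*o - 17)/3 = -(-17 + X*o)/3 = 17/3 - X*o/3)
l(y, d) = d*y
760*(l(35, -22) + x(26, 22)) = 760*(-22*35 + (17/3 - ⅓*22*26)) = 760*(-770 + (17/3 - 572/3)) = 760*(-770 - 185) = 760*(-955) = -725800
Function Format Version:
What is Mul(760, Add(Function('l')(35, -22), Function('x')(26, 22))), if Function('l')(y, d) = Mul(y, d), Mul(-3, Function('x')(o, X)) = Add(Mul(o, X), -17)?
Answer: -725800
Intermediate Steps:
Function('x')(o, X) = Add(Rational(17, 3), Mul(Rational(-1, 3), X, o)) (Function('x')(o, X) = Mul(Rational(-1, 3), Add(Mul(o, X), -17)) = Mul(Rational(-1, 3), Add(Mul(X, o), -17)) = Mul(Rational(-1, 3), Add(-17, Mul(X, o))) = Add(Rational(17, 3), Mul(Rational(-1, 3), X, o)))
Function('l')(y, d) = Mul(d, y)
Mul(760, Add(Function('l')(35, -22), Function('x')(26, 22))) = Mul(760, Add(Mul(-22, 35), Add(Rational(17, 3), Mul(Rational(-1, 3), 22, 26)))) = Mul(760, Add(-770, Add(Rational(17, 3), Rational(-572, 3)))) = Mul(760, Add(-770, -185)) = Mul(760, -955) = -725800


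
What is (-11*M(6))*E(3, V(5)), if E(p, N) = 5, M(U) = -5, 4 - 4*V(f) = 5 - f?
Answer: 275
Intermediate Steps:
V(f) = -¼ + f/4 (V(f) = 1 - (5 - f)/4 = 1 + (-5/4 + f/4) = -¼ + f/4)
(-11*M(6))*E(3, V(5)) = -11*(-5)*5 = 55*5 = 275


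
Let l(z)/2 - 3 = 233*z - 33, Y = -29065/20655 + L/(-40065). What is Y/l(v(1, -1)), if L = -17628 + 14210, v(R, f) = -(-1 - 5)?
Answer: -72926029/150943765680 ≈ -0.00048313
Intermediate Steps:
v(R, f) = 6 (v(R, f) = -1*(-6) = 6)
L = -3418
Y = -72926029/55169505 (Y = -29065/20655 - 3418/(-40065) = -29065*1/20655 - 3418*(-1/40065) = -5813/4131 + 3418/40065 = -72926029/55169505 ≈ -1.3219)
l(z) = -60 + 466*z (l(z) = 6 + 2*(233*z - 33) = 6 + 2*(-33 + 233*z) = 6 + (-66 + 466*z) = -60 + 466*z)
Y/l(v(1, -1)) = -72926029/(55169505*(-60 + 466*6)) = -72926029/(55169505*(-60 + 2796)) = -72926029/55169505/2736 = -72926029/55169505*1/2736 = -72926029/150943765680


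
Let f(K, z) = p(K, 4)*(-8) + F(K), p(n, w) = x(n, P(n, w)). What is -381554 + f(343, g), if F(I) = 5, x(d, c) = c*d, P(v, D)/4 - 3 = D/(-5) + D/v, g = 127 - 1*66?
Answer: -2029121/5 ≈ -4.0582e+5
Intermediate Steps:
g = 61 (g = 127 - 66 = 61)
P(v, D) = 12 - 4*D/5 + 4*D/v (P(v, D) = 12 + 4*(D/(-5) + D/v) = 12 + 4*(D*(-1/5) + D/v) = 12 + 4*(-D/5 + D/v) = 12 + (-4*D/5 + 4*D/v) = 12 - 4*D/5 + 4*D/v)
p(n, w) = n*(12 - 4*w/5 + 4*w/n) (p(n, w) = (12 - 4*w/5 + 4*w/n)*n = n*(12 - 4*w/5 + 4*w/n))
f(K, z) = -123 - 352*K/5 (f(K, z) = (4*4 + 4*K*(15 - 1*4)/5)*(-8) + 5 = (16 + 4*K*(15 - 4)/5)*(-8) + 5 = (16 + (4/5)*K*11)*(-8) + 5 = (16 + 44*K/5)*(-8) + 5 = (-128 - 352*K/5) + 5 = -123 - 352*K/5)
-381554 + f(343, g) = -381554 + (-123 - 352/5*343) = -381554 + (-123 - 120736/5) = -381554 - 121351/5 = -2029121/5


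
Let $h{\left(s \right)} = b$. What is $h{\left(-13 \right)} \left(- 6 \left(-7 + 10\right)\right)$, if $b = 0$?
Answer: $0$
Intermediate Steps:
$h{\left(s \right)} = 0$
$h{\left(-13 \right)} \left(- 6 \left(-7 + 10\right)\right) = 0 \left(- 6 \left(-7 + 10\right)\right) = 0 \left(\left(-6\right) 3\right) = 0 \left(-18\right) = 0$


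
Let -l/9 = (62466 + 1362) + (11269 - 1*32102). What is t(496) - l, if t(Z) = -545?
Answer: 386410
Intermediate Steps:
l = -386955 (l = -9*((62466 + 1362) + (11269 - 1*32102)) = -9*(63828 + (11269 - 32102)) = -9*(63828 - 20833) = -9*42995 = -386955)
t(496) - l = -545 - 1*(-386955) = -545 + 386955 = 386410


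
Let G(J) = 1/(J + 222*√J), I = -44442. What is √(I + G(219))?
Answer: √(-29198391 - 29598372*√219)/(3*√(73 + 74*√219)) ≈ 210.81*I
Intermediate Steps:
√(I + G(219)) = √(-44442 + 1/(219 + 222*√219))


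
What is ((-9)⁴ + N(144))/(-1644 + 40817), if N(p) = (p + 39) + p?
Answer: 6888/39173 ≈ 0.17584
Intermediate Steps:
N(p) = 39 + 2*p (N(p) = (39 + p) + p = 39 + 2*p)
((-9)⁴ + N(144))/(-1644 + 40817) = ((-9)⁴ + (39 + 2*144))/(-1644 + 40817) = (6561 + (39 + 288))/39173 = (6561 + 327)*(1/39173) = 6888*(1/39173) = 6888/39173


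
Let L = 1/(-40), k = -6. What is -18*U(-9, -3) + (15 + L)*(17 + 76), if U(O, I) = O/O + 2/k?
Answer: 55227/40 ≈ 1380.7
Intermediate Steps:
L = -1/40 ≈ -0.025000
U(O, I) = ⅔ (U(O, I) = O/O + 2/(-6) = 1 + 2*(-⅙) = 1 - ⅓ = ⅔)
-18*U(-9, -3) + (15 + L)*(17 + 76) = -18*⅔ + (15 - 1/40)*(17 + 76) = -12 + (599/40)*93 = -12 + 55707/40 = 55227/40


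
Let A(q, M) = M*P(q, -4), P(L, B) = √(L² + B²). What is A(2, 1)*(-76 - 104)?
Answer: -360*√5 ≈ -804.98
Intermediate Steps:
P(L, B) = √(B² + L²)
A(q, M) = M*√(16 + q²) (A(q, M) = M*√((-4)² + q²) = M*√(16 + q²))
A(2, 1)*(-76 - 104) = (1*√(16 + 2²))*(-76 - 104) = (1*√(16 + 4))*(-180) = (1*√20)*(-180) = (1*(2*√5))*(-180) = (2*√5)*(-180) = -360*√5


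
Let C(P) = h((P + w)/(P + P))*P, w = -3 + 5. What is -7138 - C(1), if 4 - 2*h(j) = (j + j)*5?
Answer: -14265/2 ≈ -7132.5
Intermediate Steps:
w = 2
h(j) = 2 - 5*j (h(j) = 2 - (j + j)*5/2 = 2 - 2*j*5/2 = 2 - 5*j)
C(P) = P*(2 - 5*(2 + P)/(2*P)) (C(P) = (2 - 5*(P + 2)/(P + P))*P = (2 - 5*(2 + P)/(2*P))*P = P*(2 - 5*(2 + P)/(2*P)))
-7138 - C(1) = -7138 - (-5 - 1/2*1) = -7138 - (-5 - 1/2) = -7138 - 1*(-11/2) = -7138 + 11/2 = -14265/2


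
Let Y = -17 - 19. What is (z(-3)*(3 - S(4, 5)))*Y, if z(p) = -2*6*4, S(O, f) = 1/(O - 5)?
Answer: 6912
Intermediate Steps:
S(O, f) = 1/(-5 + O)
Y = -36
z(p) = -48 (z(p) = -12*4 = -48)
(z(-3)*(3 - S(4, 5)))*Y = -48*(3 - 1/(-5 + 4))*(-36) = -48*(3 - 1/(-1))*(-36) = -48*(3 - 1*(-1))*(-36) = -48*(3 + 1)*(-36) = -48*4*(-36) = -192*(-36) = 6912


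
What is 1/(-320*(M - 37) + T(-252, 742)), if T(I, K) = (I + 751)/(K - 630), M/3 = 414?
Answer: -112/43186701 ≈ -2.5934e-6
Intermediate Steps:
M = 1242 (M = 3*414 = 1242)
T(I, K) = (751 + I)/(-630 + K)
1/(-320*(M - 37) + T(-252, 742)) = 1/(-320*(1242 - 37) + (751 - 252)/(-630 + 742)) = 1/(-320*1205 + 499/112) = 1/(-385600 + (1/112)*499) = 1/(-385600 + 499/112) = 1/(-43186701/112) = -112/43186701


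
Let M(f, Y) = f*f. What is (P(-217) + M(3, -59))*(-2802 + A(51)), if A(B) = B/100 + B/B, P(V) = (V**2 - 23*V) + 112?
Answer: -14618837849/100 ≈ -1.4619e+8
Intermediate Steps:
M(f, Y) = f**2
P(V) = 112 + V**2 - 23*V
A(B) = 1 + B/100 (A(B) = B*(1/100) + 1 = B/100 + 1 = 1 + B/100)
(P(-217) + M(3, -59))*(-2802 + A(51)) = ((112 + (-217)**2 - 23*(-217)) + 3**2)*(-2802 + (1 + (1/100)*51)) = ((112 + 47089 + 4991) + 9)*(-2802 + (1 + 51/100)) = (52192 + 9)*(-2802 + 151/100) = 52201*(-280049/100) = -14618837849/100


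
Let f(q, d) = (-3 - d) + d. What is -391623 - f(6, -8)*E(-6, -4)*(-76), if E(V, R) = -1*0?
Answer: -391623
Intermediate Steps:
f(q, d) = -3
E(V, R) = 0
-391623 - f(6, -8)*E(-6, -4)*(-76) = -391623 - (-3*0)*(-76) = -391623 - 0*(-76) = -391623 - 1*0 = -391623 + 0 = -391623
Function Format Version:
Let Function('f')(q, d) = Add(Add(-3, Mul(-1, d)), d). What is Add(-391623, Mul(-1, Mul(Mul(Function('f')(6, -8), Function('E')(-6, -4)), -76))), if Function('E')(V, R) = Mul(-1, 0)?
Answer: -391623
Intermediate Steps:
Function('f')(q, d) = -3
Function('E')(V, R) = 0
Add(-391623, Mul(-1, Mul(Mul(Function('f')(6, -8), Function('E')(-6, -4)), -76))) = Add(-391623, Mul(-1, Mul(Mul(-3, 0), -76))) = Add(-391623, Mul(-1, Mul(0, -76))) = Add(-391623, Mul(-1, 0)) = Add(-391623, 0) = -391623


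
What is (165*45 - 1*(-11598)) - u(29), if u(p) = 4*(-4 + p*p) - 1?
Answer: 15676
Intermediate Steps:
u(p) = -17 + 4*p² (u(p) = 4*(-4 + p²) - 1 = (-16 + 4*p²) - 1 = -17 + 4*p²)
(165*45 - 1*(-11598)) - u(29) = (165*45 - 1*(-11598)) - (-17 + 4*29²) = (7425 + 11598) - (-17 + 4*841) = 19023 - (-17 + 3364) = 19023 - 1*3347 = 19023 - 3347 = 15676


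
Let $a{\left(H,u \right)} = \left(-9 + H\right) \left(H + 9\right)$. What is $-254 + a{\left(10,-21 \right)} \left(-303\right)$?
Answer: $-6011$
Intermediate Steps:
$a{\left(H,u \right)} = \left(-9 + H\right) \left(9 + H\right)$
$-254 + a{\left(10,-21 \right)} \left(-303\right) = -254 + \left(-81 + 10^{2}\right) \left(-303\right) = -254 + \left(-81 + 100\right) \left(-303\right) = -254 + 19 \left(-303\right) = -254 - 5757 = -6011$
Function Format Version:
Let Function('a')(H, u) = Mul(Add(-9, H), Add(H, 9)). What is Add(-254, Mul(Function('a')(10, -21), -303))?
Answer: -6011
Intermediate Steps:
Function('a')(H, u) = Mul(Add(-9, H), Add(9, H))
Add(-254, Mul(Function('a')(10, -21), -303)) = Add(-254, Mul(Add(-81, Pow(10, 2)), -303)) = Add(-254, Mul(Add(-81, 100), -303)) = Add(-254, Mul(19, -303)) = Add(-254, -5757) = -6011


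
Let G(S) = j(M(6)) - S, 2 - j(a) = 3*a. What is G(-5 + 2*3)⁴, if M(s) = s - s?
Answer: 1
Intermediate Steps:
M(s) = 0
j(a) = 2 - 3*a
G(S) = 2 - S (G(S) = (2 - 3*0) - S = (2 + 0) - S = 2 - S)
G(-5 + 2*3)⁴ = (2 - (-5 + 2*3))⁴ = (2 - (-5 + 6))⁴ = (2 - 1*1)⁴ = (2 - 1)⁴ = 1⁴ = 1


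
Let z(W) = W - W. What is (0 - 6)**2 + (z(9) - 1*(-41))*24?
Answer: 1020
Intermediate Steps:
z(W) = 0
(0 - 6)**2 + (z(9) - 1*(-41))*24 = (0 - 6)**2 + (0 - 1*(-41))*24 = (-6)**2 + (0 + 41)*24 = 36 + 41*24 = 36 + 984 = 1020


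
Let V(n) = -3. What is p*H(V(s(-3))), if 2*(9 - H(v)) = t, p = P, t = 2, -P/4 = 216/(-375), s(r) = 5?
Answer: 2304/125 ≈ 18.432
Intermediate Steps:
P = 288/125 (P = -864/(-375) = -864*(-1)/375 = -4*(-72/125) = 288/125 ≈ 2.3040)
p = 288/125 ≈ 2.3040
H(v) = 8 (H(v) = 9 - ½*2 = 9 - 1 = 8)
p*H(V(s(-3))) = (288/125)*8 = 2304/125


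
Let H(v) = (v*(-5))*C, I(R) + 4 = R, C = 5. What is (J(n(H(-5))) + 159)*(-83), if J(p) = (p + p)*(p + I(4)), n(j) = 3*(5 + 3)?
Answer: -108813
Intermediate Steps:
I(R) = -4 + R
H(v) = -25*v (H(v) = (v*(-5))*5 = -5*v*5 = -25*v)
n(j) = 24 (n(j) = 3*8 = 24)
J(p) = 2*p² (J(p) = (p + p)*(p + (-4 + 4)) = (2*p)*(p + 0) = (2*p)*p = 2*p²)
(J(n(H(-5))) + 159)*(-83) = (2*24² + 159)*(-83) = (2*576 + 159)*(-83) = (1152 + 159)*(-83) = 1311*(-83) = -108813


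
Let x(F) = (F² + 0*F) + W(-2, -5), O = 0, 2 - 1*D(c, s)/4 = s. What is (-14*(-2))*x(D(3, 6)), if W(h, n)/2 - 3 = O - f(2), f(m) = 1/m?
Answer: 7308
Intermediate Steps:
D(c, s) = 8 - 4*s
f(m) = 1/m
W(h, n) = 5 (W(h, n) = 6 + 2*(0 - 1/2) = 6 + 2*(0 - 1*½) = 6 + 2*(0 - ½) = 6 + 2*(-½) = 6 - 1 = 5)
x(F) = 5 + F² (x(F) = (F² + 0*F) + 5 = (F² + 0) + 5 = F² + 5 = 5 + F²)
(-14*(-2))*x(D(3, 6)) = (-14*(-2))*(5 + (8 - 4*6)²) = 28*(5 + (8 - 24)²) = 28*(5 + (-16)²) = 28*(5 + 256) = 28*261 = 7308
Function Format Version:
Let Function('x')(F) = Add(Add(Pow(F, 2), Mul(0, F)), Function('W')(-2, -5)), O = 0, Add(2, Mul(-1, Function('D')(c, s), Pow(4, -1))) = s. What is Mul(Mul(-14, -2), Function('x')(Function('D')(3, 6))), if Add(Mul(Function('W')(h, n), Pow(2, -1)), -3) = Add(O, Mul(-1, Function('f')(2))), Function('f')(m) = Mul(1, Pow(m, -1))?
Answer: 7308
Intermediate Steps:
Function('D')(c, s) = Add(8, Mul(-4, s))
Function('f')(m) = Pow(m, -1)
Function('W')(h, n) = 5 (Function('W')(h, n) = Add(6, Mul(2, Add(0, Mul(-1, Pow(2, -1))))) = Add(6, Mul(2, Add(0, Mul(-1, Rational(1, 2))))) = Add(6, Mul(2, Add(0, Rational(-1, 2)))) = Add(6, Mul(2, Rational(-1, 2))) = Add(6, -1) = 5)
Function('x')(F) = Add(5, Pow(F, 2)) (Function('x')(F) = Add(Add(Pow(F, 2), Mul(0, F)), 5) = Add(Add(Pow(F, 2), 0), 5) = Add(Pow(F, 2), 5) = Add(5, Pow(F, 2)))
Mul(Mul(-14, -2), Function('x')(Function('D')(3, 6))) = Mul(Mul(-14, -2), Add(5, Pow(Add(8, Mul(-4, 6)), 2))) = Mul(28, Add(5, Pow(Add(8, -24), 2))) = Mul(28, Add(5, Pow(-16, 2))) = Mul(28, Add(5, 256)) = Mul(28, 261) = 7308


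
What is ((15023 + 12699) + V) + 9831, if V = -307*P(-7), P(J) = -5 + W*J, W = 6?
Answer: 51982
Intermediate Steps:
P(J) = -5 + 6*J
V = 14429 (V = -307*(-5 + 6*(-7)) = -307*(-5 - 42) = -307*(-47) = 14429)
((15023 + 12699) + V) + 9831 = ((15023 + 12699) + 14429) + 9831 = (27722 + 14429) + 9831 = 42151 + 9831 = 51982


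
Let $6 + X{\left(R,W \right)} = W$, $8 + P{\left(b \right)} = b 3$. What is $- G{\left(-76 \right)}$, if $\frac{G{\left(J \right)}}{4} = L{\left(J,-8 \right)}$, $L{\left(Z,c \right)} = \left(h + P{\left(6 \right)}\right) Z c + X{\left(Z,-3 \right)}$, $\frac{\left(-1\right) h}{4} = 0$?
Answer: $-24284$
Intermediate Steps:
$P{\left(b \right)} = -8 + 3 b$ ($P{\left(b \right)} = -8 + b 3 = -8 + 3 b$)
$h = 0$ ($h = \left(-4\right) 0 = 0$)
$X{\left(R,W \right)} = -6 + W$
$L{\left(Z,c \right)} = -9 + 10 Z c$ ($L{\left(Z,c \right)} = \left(0 + \left(-8 + 3 \cdot 6\right)\right) Z c - 9 = \left(0 + \left(-8 + 18\right)\right) Z c - 9 = \left(0 + 10\right) Z c - 9 = 10 Z c - 9 = -9 + 10 Z c$)
$G{\left(J \right)} = -36 - 320 J$ ($G{\left(J \right)} = 4 \left(-9 + 10 J \left(-8\right)\right) = 4 \left(-9 - 80 J\right) = -36 - 320 J$)
$- G{\left(-76 \right)} = - (-36 - -24320) = - (-36 + 24320) = \left(-1\right) 24284 = -24284$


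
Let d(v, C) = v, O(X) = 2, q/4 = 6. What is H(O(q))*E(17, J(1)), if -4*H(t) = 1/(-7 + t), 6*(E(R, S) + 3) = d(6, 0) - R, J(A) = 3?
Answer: -29/120 ≈ -0.24167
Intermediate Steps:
q = 24 (q = 4*6 = 24)
E(R, S) = -2 - R/6 (E(R, S) = -3 + (6 - R)/6 = -3 + (1 - R/6) = -2 - R/6)
H(t) = -1/(4*(-7 + t))
H(O(q))*E(17, J(1)) = (-1/(-28 + 4*2))*(-2 - 1/6*17) = (-1/(-28 + 8))*(-2 - 17/6) = -1/(-20)*(-29/6) = -1*(-1/20)*(-29/6) = (1/20)*(-29/6) = -29/120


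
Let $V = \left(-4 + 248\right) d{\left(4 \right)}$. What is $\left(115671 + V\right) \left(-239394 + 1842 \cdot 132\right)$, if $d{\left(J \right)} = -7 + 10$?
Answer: $436511250$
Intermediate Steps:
$d{\left(J \right)} = 3$
$V = 732$ ($V = \left(-4 + 248\right) 3 = 244 \cdot 3 = 732$)
$\left(115671 + V\right) \left(-239394 + 1842 \cdot 132\right) = \left(115671 + 732\right) \left(-239394 + 1842 \cdot 132\right) = 116403 \left(-239394 + 243144\right) = 116403 \cdot 3750 = 436511250$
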